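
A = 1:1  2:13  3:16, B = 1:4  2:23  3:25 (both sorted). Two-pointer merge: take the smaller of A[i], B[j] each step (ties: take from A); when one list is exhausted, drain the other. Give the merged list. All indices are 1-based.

i=1 j=1: A[i]=1<=B[j]=4 take 1, i++
i=2 j=1: A[i]=13>B[j]=4 take 4, j++
i=2 j=2: A[i]=13<=B[j]=23 take 13, i++
i=3 j=2: A[i]=16<=B[j]=23 take 16, i++
i=4 j=2: A done, take B[j]=23, j++
i=4 j=3: A done, take B[j]=25, j++

[1, 4, 13, 16, 23, 25]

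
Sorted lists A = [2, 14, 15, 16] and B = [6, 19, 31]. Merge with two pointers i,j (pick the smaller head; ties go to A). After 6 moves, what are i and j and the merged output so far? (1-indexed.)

i=5, j=3, merged so far=[2, 6, 14, 15, 16, 19]

i=1 j=1: A[i]=2<=B[j]=6 take 2, i++
i=2 j=1: A[i]=14>B[j]=6 take 6, j++
i=2 j=2: A[i]=14<=B[j]=19 take 14, i++
i=3 j=2: A[i]=15<=B[j]=19 take 15, i++
i=4 j=2: A[i]=16<=B[j]=19 take 16, i++
i=5 j=2: A done, take B[j]=19, j++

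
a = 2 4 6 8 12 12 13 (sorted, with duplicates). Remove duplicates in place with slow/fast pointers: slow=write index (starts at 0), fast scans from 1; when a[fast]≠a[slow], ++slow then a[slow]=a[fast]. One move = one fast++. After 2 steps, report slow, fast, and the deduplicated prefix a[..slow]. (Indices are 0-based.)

(s=0,f=1) a[fast]=4≠a[slow]=2 write a[1]=4 → slow++,fast++
(s=1,f=2) a[fast]=6≠a[slow]=4 write a[2]=6 → slow++,fast++

slow=2, fast=3, prefix=[2, 4, 6]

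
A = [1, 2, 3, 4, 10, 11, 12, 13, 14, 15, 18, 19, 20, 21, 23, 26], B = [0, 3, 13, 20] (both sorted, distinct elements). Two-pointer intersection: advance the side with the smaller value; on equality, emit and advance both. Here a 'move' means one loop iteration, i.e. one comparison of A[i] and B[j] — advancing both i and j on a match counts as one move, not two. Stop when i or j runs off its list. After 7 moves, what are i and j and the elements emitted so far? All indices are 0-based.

i=6, j=2, emitted=[3]

i=0 j=0: 1>0, j++
i=0 j=1: 1<3, i++
i=1 j=1: 2<3, i++
i=2 j=1: 3==3 emit, i++,j++
i=3 j=2: 4<13, i++
i=4 j=2: 10<13, i++
i=5 j=2: 11<13, i++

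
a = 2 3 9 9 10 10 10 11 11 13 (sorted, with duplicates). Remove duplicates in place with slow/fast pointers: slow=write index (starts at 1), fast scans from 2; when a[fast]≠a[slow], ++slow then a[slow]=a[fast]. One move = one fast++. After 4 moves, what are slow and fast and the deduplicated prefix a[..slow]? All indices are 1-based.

slow=1 fast=2: a[fast]=3≠a[slow]=2 write a[2]=3, slow++,fast++
slow=2 fast=3: a[fast]=9≠a[slow]=3 write a[3]=9, slow++,fast++
slow=3 fast=4: a[fast]=9=a[slow] dup, fast++
slow=3 fast=5: a[fast]=10≠a[slow]=9 write a[4]=10, slow++,fast++

slow=4, fast=6, prefix=[2, 3, 9, 10]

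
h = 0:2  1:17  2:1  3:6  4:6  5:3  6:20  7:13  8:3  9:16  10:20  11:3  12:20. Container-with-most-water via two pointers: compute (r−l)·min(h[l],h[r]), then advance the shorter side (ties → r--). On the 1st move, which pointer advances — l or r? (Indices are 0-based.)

l

l=0 r=12: min(2,20)*12=24 best=24 *, l++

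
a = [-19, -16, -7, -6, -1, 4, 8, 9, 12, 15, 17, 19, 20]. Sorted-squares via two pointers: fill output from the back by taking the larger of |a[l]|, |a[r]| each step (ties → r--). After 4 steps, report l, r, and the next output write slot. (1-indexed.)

l=1 r=13: |-19|<=|20| out[13]=400, r--
l=1 r=12: |-19|<=|19| out[12]=361, r--
l=1 r=11: |-19|>|17| out[11]=361, l++
l=2 r=11: |-16|<=|17| out[10]=289, r--

l=2, r=10, next write slot=9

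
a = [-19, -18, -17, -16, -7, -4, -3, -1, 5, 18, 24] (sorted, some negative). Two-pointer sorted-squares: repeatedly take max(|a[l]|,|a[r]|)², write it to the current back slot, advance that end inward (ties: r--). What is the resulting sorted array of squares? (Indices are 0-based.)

[0,10] |-19|<=|24| out[10]=576 → r--
[0,9] |-19|>|18| out[9]=361 → l++
[1,9] |-18|<=|18| out[8]=324 → r--
[1,8] |-18|>|5| out[7]=324 → l++
[2,8] |-17|>|5| out[6]=289 → l++
[3,8] |-16|>|5| out[5]=256 → l++
[4,8] |-7|>|5| out[4]=49 → l++
[5,8] |-4|<=|5| out[3]=25 → r--
[5,7] |-4|>|-1| out[2]=16 → l++
[6,7] |-3|>|-1| out[1]=9 → l++
[7,7] |-1|<=|-1| out[0]=1 → r--

[1, 9, 16, 25, 49, 256, 289, 324, 324, 361, 576]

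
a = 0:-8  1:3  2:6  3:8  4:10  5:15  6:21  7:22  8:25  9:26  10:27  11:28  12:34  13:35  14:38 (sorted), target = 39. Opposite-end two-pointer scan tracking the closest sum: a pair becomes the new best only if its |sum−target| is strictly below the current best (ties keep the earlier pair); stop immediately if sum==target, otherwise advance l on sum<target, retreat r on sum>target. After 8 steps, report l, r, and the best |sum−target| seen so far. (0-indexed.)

l=5, r=11, best |Δ|=1

l=0 r=14: -8+38=30 d=9 *, l++
l=1 r=14: 3+38=41 d=2 *, r--
l=1 r=13: 3+35=38 d=1 *, l++
l=2 r=13: 6+35=41 d=2, r--
l=2 r=12: 6+34=40 d=1, r--
l=2 r=11: 6+28=34 d=5, l++
l=3 r=11: 8+28=36 d=3, l++
l=4 r=11: 10+28=38 d=1, l++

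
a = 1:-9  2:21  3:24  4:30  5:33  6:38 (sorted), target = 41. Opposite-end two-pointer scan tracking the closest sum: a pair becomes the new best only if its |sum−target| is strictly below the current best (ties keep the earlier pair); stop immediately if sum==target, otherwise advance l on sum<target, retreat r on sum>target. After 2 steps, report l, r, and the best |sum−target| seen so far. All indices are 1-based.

l=1 r=6: -9+38=29 d=12 *, l++
l=2 r=6: 21+38=59 d=18, r--

l=2, r=5, best |Δ|=12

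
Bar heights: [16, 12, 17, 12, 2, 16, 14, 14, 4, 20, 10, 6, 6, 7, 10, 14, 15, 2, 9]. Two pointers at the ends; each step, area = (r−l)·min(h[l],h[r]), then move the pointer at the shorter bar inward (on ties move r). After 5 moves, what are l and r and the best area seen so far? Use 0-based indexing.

l=0 r=18: min(16,9)*18=162 best=162 *, r--
l=0 r=17: min(16,2)*17=34 best=162, r--
l=0 r=16: min(16,15)*16=240 best=240 *, r--
l=0 r=15: min(16,14)*15=210 best=240, r--
l=0 r=14: min(16,10)*14=140 best=240, r--

l=0, r=13, best area=240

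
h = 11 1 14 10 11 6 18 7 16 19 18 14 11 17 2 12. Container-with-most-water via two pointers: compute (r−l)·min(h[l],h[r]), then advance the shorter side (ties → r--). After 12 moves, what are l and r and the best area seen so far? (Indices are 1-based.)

[1,16] min(11,12)*15=165 best=165 * → l++
[2,16] min(1,12)*14=14 best=165 → l++
[3,16] min(14,12)*13=156 best=165 → r--
[3,15] min(14,2)*12=24 best=165 → r--
[3,14] min(14,17)*11=154 best=165 → l++
[4,14] min(10,17)*10=100 best=165 → l++
[5,14] min(11,17)*9=99 best=165 → l++
[6,14] min(6,17)*8=48 best=165 → l++
[7,14] min(18,17)*7=119 best=165 → r--
[7,13] min(18,11)*6=66 best=165 → r--
[7,12] min(18,14)*5=70 best=165 → r--
[7,11] min(18,18)*4=72 best=165 → r--

l=7, r=10, best area=165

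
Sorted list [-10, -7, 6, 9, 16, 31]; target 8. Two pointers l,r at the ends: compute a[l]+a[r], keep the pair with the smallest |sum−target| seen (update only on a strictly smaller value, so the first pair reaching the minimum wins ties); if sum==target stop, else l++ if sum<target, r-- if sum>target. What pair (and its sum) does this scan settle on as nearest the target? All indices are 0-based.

pair (-7, 16) with sum 9 (|Δ|=1)

[0,5] -10+31=21 d=13 * → r--
[0,4] -10+16=6 d=2 * → l++
[1,4] -7+16=9 d=1 * → r--
[1,3] -7+9=2 d=6 → l++
[2,3] 6+9=15 d=7 → r--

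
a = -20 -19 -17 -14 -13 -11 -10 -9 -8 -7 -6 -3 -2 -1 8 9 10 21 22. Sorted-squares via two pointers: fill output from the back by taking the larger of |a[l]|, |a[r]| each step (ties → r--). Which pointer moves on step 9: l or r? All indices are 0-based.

[0,18] |-20|<=|22| out[18]=484 → r--
[0,17] |-20|<=|21| out[17]=441 → r--
[0,16] |-20|>|10| out[16]=400 → l++
[1,16] |-19|>|10| out[15]=361 → l++
[2,16] |-17|>|10| out[14]=289 → l++
[3,16] |-14|>|10| out[13]=196 → l++
[4,16] |-13|>|10| out[12]=169 → l++
[5,16] |-11|>|10| out[11]=121 → l++
[6,16] |-10|<=|10| out[10]=100 → r--

r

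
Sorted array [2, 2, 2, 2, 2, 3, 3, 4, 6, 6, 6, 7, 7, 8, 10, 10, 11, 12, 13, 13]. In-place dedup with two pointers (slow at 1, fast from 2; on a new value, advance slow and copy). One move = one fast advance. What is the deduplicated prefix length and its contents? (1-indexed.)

length 10; prefix = [2, 3, 4, 6, 7, 8, 10, 11, 12, 13]

(s=1,f=2) a[fast]=2=a[slow] dup → fast++
(s=1,f=3) a[fast]=2=a[slow] dup → fast++
(s=1,f=4) a[fast]=2=a[slow] dup → fast++
(s=1,f=5) a[fast]=2=a[slow] dup → fast++
(s=1,f=6) a[fast]=3≠a[slow]=2 write a[2]=3 → slow++,fast++
(s=2,f=7) a[fast]=3=a[slow] dup → fast++
(s=2,f=8) a[fast]=4≠a[slow]=3 write a[3]=4 → slow++,fast++
(s=3,f=9) a[fast]=6≠a[slow]=4 write a[4]=6 → slow++,fast++
(s=4,f=10) a[fast]=6=a[slow] dup → fast++
(s=4,f=11) a[fast]=6=a[slow] dup → fast++
(s=4,f=12) a[fast]=7≠a[slow]=6 write a[5]=7 → slow++,fast++
(s=5,f=13) a[fast]=7=a[slow] dup → fast++
(s=5,f=14) a[fast]=8≠a[slow]=7 write a[6]=8 → slow++,fast++
(s=6,f=15) a[fast]=10≠a[slow]=8 write a[7]=10 → slow++,fast++
(s=7,f=16) a[fast]=10=a[slow] dup → fast++
(s=7,f=17) a[fast]=11≠a[slow]=10 write a[8]=11 → slow++,fast++
(s=8,f=18) a[fast]=12≠a[slow]=11 write a[9]=12 → slow++,fast++
(s=9,f=19) a[fast]=13≠a[slow]=12 write a[10]=13 → slow++,fast++
(s=10,f=20) a[fast]=13=a[slow] dup → fast++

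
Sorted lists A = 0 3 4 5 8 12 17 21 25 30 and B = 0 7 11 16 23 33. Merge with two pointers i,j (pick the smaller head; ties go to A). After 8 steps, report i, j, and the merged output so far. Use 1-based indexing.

i=6, j=4, merged so far=[0, 0, 3, 4, 5, 7, 8, 11]

i=1 j=1: A[i]=0<=B[j]=0 take 0, i++
i=2 j=1: A[i]=3>B[j]=0 take 0, j++
i=2 j=2: A[i]=3<=B[j]=7 take 3, i++
i=3 j=2: A[i]=4<=B[j]=7 take 4, i++
i=4 j=2: A[i]=5<=B[j]=7 take 5, i++
i=5 j=2: A[i]=8>B[j]=7 take 7, j++
i=5 j=3: A[i]=8<=B[j]=11 take 8, i++
i=6 j=3: A[i]=12>B[j]=11 take 11, j++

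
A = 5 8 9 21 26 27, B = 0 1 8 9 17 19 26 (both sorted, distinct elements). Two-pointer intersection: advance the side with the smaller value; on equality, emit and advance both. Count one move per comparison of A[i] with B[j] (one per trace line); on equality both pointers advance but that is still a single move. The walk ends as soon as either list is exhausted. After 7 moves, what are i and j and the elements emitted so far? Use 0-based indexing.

i=3, j=6, emitted=[8, 9]

[i=0,j=0] 5>0 → j++
[i=0,j=1] 5>1 → j++
[i=0,j=2] 5<8 → i++
[i=1,j=2] 8==8 emit → i++,j++
[i=2,j=3] 9==9 emit → i++,j++
[i=3,j=4] 21>17 → j++
[i=3,j=5] 21>19 → j++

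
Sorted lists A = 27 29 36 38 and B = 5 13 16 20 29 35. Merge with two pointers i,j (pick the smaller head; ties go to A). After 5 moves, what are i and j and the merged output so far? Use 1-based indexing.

i=2, j=5, merged so far=[5, 13, 16, 20, 27]

[i=1,j=1] A[i]=27>B[j]=5 take 5 → j++
[i=1,j=2] A[i]=27>B[j]=13 take 13 → j++
[i=1,j=3] A[i]=27>B[j]=16 take 16 → j++
[i=1,j=4] A[i]=27>B[j]=20 take 20 → j++
[i=1,j=5] A[i]=27<=B[j]=29 take 27 → i++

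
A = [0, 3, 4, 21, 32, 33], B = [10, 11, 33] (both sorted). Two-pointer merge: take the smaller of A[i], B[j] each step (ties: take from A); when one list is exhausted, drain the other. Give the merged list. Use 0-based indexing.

[0, 3, 4, 10, 11, 21, 32, 33, 33]

[i=0,j=0] A[i]=0<=B[j]=10 take 0 → i++
[i=1,j=0] A[i]=3<=B[j]=10 take 3 → i++
[i=2,j=0] A[i]=4<=B[j]=10 take 4 → i++
[i=3,j=0] A[i]=21>B[j]=10 take 10 → j++
[i=3,j=1] A[i]=21>B[j]=11 take 11 → j++
[i=3,j=2] A[i]=21<=B[j]=33 take 21 → i++
[i=4,j=2] A[i]=32<=B[j]=33 take 32 → i++
[i=5,j=2] A[i]=33<=B[j]=33 take 33 → i++
[i=6,j=2] A done, take B[j]=33 → j++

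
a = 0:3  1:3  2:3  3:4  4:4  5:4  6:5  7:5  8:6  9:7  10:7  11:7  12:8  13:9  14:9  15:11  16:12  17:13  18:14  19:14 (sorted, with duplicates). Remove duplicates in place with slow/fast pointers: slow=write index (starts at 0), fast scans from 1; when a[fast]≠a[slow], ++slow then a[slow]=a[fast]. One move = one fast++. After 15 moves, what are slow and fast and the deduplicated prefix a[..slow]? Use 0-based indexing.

slow=7, fast=16, prefix=[3, 4, 5, 6, 7, 8, 9, 11]

slow=0 fast=1: a[fast]=3=a[slow] dup, fast++
slow=0 fast=2: a[fast]=3=a[slow] dup, fast++
slow=0 fast=3: a[fast]=4≠a[slow]=3 write a[1]=4, slow++,fast++
slow=1 fast=4: a[fast]=4=a[slow] dup, fast++
slow=1 fast=5: a[fast]=4=a[slow] dup, fast++
slow=1 fast=6: a[fast]=5≠a[slow]=4 write a[2]=5, slow++,fast++
slow=2 fast=7: a[fast]=5=a[slow] dup, fast++
slow=2 fast=8: a[fast]=6≠a[slow]=5 write a[3]=6, slow++,fast++
slow=3 fast=9: a[fast]=7≠a[slow]=6 write a[4]=7, slow++,fast++
slow=4 fast=10: a[fast]=7=a[slow] dup, fast++
slow=4 fast=11: a[fast]=7=a[slow] dup, fast++
slow=4 fast=12: a[fast]=8≠a[slow]=7 write a[5]=8, slow++,fast++
slow=5 fast=13: a[fast]=9≠a[slow]=8 write a[6]=9, slow++,fast++
slow=6 fast=14: a[fast]=9=a[slow] dup, fast++
slow=6 fast=15: a[fast]=11≠a[slow]=9 write a[7]=11, slow++,fast++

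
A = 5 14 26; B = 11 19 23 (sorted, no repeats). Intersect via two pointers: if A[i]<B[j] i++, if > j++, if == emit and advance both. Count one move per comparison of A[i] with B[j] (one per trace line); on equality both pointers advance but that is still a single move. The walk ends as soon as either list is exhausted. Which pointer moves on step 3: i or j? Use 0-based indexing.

i

i=0 j=0: 5<11, i++
i=1 j=0: 14>11, j++
i=1 j=1: 14<19, i++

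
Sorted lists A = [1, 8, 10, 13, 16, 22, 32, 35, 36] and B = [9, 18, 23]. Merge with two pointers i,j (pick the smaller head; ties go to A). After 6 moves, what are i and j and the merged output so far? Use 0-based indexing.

i=5, j=1, merged so far=[1, 8, 9, 10, 13, 16]

i=0 j=0: A[i]=1<=B[j]=9 take 1, i++
i=1 j=0: A[i]=8<=B[j]=9 take 8, i++
i=2 j=0: A[i]=10>B[j]=9 take 9, j++
i=2 j=1: A[i]=10<=B[j]=18 take 10, i++
i=3 j=1: A[i]=13<=B[j]=18 take 13, i++
i=4 j=1: A[i]=16<=B[j]=18 take 16, i++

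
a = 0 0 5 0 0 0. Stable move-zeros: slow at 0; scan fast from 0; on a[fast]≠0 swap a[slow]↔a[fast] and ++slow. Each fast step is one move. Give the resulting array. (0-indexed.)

[5, 0, 0, 0, 0, 0]

(s=0,f=0) a[fast]=0 → fast++
(s=0,f=1) a[fast]=0 → fast++
(s=0,f=2) a[fast]=5≠0 swap→a[0]=5 → slow++,fast++
(s=1,f=3) a[fast]=0 → fast++
(s=1,f=4) a[fast]=0 → fast++
(s=1,f=5) a[fast]=0 → fast++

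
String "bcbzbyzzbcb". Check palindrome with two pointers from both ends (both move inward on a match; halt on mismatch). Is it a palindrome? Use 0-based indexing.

l=0 r=10: 'b'=='b', l++,r--
l=1 r=9: 'c'=='c', l++,r--
l=2 r=8: 'b'=='b', l++,r--
l=3 r=7: 'z'=='z', l++,r--
l=4 r=6: 'b'!='z', stop

not a palindrome (mismatch at 4,6)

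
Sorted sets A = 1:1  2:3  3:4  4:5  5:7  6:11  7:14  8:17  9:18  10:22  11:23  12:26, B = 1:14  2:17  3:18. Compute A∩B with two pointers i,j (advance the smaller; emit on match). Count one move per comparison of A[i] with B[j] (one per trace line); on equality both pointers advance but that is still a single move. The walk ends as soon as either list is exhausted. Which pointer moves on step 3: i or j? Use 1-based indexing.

i

[i=1,j=1] 1<14 → i++
[i=2,j=1] 3<14 → i++
[i=3,j=1] 4<14 → i++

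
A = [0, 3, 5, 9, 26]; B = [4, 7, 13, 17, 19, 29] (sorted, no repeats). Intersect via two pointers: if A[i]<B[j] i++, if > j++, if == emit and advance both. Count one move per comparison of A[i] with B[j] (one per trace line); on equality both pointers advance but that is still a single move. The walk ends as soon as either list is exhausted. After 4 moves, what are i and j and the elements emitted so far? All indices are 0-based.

i=3, j=1, emitted=[]

[i=0,j=0] 0<4 → i++
[i=1,j=0] 3<4 → i++
[i=2,j=0] 5>4 → j++
[i=2,j=1] 5<7 → i++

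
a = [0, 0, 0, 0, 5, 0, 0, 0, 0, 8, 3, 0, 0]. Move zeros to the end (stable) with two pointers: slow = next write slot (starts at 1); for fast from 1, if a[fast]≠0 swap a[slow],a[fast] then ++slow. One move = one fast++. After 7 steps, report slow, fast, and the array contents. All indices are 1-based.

slow=2, fast=8, a=[5, 0, 0, 0, 0, 0, 0, 0, 0, 8, 3, 0, 0]

(s=1,f=1) a[fast]=0 → fast++
(s=1,f=2) a[fast]=0 → fast++
(s=1,f=3) a[fast]=0 → fast++
(s=1,f=4) a[fast]=0 → fast++
(s=1,f=5) a[fast]=5≠0 swap→a[1]=5 → slow++,fast++
(s=2,f=6) a[fast]=0 → fast++
(s=2,f=7) a[fast]=0 → fast++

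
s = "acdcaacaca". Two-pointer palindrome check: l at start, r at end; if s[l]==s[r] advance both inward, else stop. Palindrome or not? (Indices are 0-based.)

[0,9] 'a'=='a' → l++,r--
[1,8] 'c'=='c' → l++,r--
[2,7] 'd'!='a' → stop

not a palindrome (mismatch at 2,7)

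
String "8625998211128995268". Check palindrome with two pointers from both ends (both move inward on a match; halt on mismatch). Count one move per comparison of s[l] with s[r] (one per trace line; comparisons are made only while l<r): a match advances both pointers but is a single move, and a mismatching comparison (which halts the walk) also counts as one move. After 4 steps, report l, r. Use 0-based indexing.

l=4, r=14

l=0 r=18: '8'=='8', l++,r--
l=1 r=17: '6'=='6', l++,r--
l=2 r=16: '2'=='2', l++,r--
l=3 r=15: '5'=='5', l++,r--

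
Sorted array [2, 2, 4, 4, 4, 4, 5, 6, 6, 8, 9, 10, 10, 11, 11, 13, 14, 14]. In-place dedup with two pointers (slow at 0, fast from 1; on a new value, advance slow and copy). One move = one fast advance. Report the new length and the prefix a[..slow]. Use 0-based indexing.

length 10; prefix = [2, 4, 5, 6, 8, 9, 10, 11, 13, 14]

(s=0,f=1) a[fast]=2=a[slow] dup → fast++
(s=0,f=2) a[fast]=4≠a[slow]=2 write a[1]=4 → slow++,fast++
(s=1,f=3) a[fast]=4=a[slow] dup → fast++
(s=1,f=4) a[fast]=4=a[slow] dup → fast++
(s=1,f=5) a[fast]=4=a[slow] dup → fast++
(s=1,f=6) a[fast]=5≠a[slow]=4 write a[2]=5 → slow++,fast++
(s=2,f=7) a[fast]=6≠a[slow]=5 write a[3]=6 → slow++,fast++
(s=3,f=8) a[fast]=6=a[slow] dup → fast++
(s=3,f=9) a[fast]=8≠a[slow]=6 write a[4]=8 → slow++,fast++
(s=4,f=10) a[fast]=9≠a[slow]=8 write a[5]=9 → slow++,fast++
(s=5,f=11) a[fast]=10≠a[slow]=9 write a[6]=10 → slow++,fast++
(s=6,f=12) a[fast]=10=a[slow] dup → fast++
(s=6,f=13) a[fast]=11≠a[slow]=10 write a[7]=11 → slow++,fast++
(s=7,f=14) a[fast]=11=a[slow] dup → fast++
(s=7,f=15) a[fast]=13≠a[slow]=11 write a[8]=13 → slow++,fast++
(s=8,f=16) a[fast]=14≠a[slow]=13 write a[9]=14 → slow++,fast++
(s=9,f=17) a[fast]=14=a[slow] dup → fast++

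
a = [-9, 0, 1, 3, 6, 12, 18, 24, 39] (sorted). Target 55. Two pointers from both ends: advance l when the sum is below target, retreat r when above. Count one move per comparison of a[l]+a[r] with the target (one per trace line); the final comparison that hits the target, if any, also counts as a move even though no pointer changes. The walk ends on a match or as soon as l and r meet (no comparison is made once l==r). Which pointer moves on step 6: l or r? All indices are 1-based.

l=1 r=9: -9+39=30 <55, l++
l=2 r=9: 0+39=39 <55, l++
l=3 r=9: 1+39=40 <55, l++
l=4 r=9: 3+39=42 <55, l++
l=5 r=9: 6+39=45 <55, l++
l=6 r=9: 12+39=51 <55, l++

l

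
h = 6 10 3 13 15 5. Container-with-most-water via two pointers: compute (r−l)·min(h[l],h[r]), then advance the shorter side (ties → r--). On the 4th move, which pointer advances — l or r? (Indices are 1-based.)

l

[1,6] min(6,5)*5=25 best=25 * → r--
[1,5] min(6,15)*4=24 best=25 → l++
[2,5] min(10,15)*3=30 best=30 * → l++
[3,5] min(3,15)*2=6 best=30 → l++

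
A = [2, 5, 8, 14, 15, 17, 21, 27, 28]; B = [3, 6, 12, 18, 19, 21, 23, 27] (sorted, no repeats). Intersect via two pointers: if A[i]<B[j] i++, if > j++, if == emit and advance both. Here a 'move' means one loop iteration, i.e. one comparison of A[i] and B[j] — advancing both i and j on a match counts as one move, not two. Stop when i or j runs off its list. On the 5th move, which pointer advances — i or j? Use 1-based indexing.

[i=1,j=1] 2<3 → i++
[i=2,j=1] 5>3 → j++
[i=2,j=2] 5<6 → i++
[i=3,j=2] 8>6 → j++
[i=3,j=3] 8<12 → i++

i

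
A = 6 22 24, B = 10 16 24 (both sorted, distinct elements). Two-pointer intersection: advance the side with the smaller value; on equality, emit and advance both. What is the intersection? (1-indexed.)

intersection = [24]

i=1 j=1: 6<10, i++
i=2 j=1: 22>10, j++
i=2 j=2: 22>16, j++
i=2 j=3: 22<24, i++
i=3 j=3: 24==24 emit, i++,j++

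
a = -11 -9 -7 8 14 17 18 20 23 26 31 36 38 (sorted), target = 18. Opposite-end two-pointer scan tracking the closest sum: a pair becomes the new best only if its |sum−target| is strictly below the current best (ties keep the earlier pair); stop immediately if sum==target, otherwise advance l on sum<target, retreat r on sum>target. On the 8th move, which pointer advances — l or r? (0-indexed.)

[0,12] -11+38=27 d=9 * → r--
[0,11] -11+36=25 d=7 * → r--
[0,10] -11+31=20 d=2 * → r--
[0,9] -11+26=15 d=3 → l++
[1,9] -9+26=17 d=1 * → l++
[2,9] -7+26=19 d=1 → r--
[2,8] -7+23=16 d=2 → l++
[3,8] 8+23=31 d=13 → r--

r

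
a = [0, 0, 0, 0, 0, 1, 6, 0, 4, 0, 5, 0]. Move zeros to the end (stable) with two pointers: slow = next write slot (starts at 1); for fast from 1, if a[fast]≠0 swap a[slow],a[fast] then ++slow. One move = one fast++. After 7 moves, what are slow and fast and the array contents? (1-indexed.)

slow=3, fast=8, a=[1, 6, 0, 0, 0, 0, 0, 0, 4, 0, 5, 0]

(s=1,f=1) a[fast]=0 → fast++
(s=1,f=2) a[fast]=0 → fast++
(s=1,f=3) a[fast]=0 → fast++
(s=1,f=4) a[fast]=0 → fast++
(s=1,f=5) a[fast]=0 → fast++
(s=1,f=6) a[fast]=1≠0 swap→a[1]=1 → slow++,fast++
(s=2,f=7) a[fast]=6≠0 swap→a[2]=6 → slow++,fast++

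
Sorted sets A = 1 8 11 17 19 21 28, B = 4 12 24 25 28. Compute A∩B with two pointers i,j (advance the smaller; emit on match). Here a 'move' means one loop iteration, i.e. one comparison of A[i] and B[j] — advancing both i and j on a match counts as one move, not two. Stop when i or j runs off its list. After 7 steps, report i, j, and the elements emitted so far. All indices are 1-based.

i=1 j=1: 1<4, i++
i=2 j=1: 8>4, j++
i=2 j=2: 8<12, i++
i=3 j=2: 11<12, i++
i=4 j=2: 17>12, j++
i=4 j=3: 17<24, i++
i=5 j=3: 19<24, i++

i=6, j=3, emitted=[]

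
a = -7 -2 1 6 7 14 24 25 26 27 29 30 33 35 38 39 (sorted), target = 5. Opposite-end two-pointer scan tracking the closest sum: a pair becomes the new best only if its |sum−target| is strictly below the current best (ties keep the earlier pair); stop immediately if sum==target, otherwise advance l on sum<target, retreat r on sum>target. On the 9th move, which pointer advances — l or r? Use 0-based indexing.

r

l=0 r=15: -7+39=32 d=27 *, r--
l=0 r=14: -7+38=31 d=26 *, r--
l=0 r=13: -7+35=28 d=23 *, r--
l=0 r=12: -7+33=26 d=21 *, r--
l=0 r=11: -7+30=23 d=18 *, r--
l=0 r=10: -7+29=22 d=17 *, r--
l=0 r=9: -7+27=20 d=15 *, r--
l=0 r=8: -7+26=19 d=14 *, r--
l=0 r=7: -7+25=18 d=13 *, r--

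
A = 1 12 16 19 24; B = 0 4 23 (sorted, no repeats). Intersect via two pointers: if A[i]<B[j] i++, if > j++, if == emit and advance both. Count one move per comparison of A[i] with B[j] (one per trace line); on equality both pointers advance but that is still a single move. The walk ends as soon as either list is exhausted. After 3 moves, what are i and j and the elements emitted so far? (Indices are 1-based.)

i=2, j=3, emitted=[]

[i=1,j=1] 1>0 → j++
[i=1,j=2] 1<4 → i++
[i=2,j=2] 12>4 → j++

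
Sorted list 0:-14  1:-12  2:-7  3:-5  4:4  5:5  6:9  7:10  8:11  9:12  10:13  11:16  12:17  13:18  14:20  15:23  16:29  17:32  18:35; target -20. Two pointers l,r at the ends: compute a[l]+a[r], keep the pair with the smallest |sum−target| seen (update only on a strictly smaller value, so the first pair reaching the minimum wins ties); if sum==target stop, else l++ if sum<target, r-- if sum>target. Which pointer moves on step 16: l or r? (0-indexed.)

r

[0,18] -14+35=21 d=41 * → r--
[0,17] -14+32=18 d=38 * → r--
[0,16] -14+29=15 d=35 * → r--
[0,15] -14+23=9 d=29 * → r--
[0,14] -14+20=6 d=26 * → r--
[0,13] -14+18=4 d=24 * → r--
[0,12] -14+17=3 d=23 * → r--
[0,11] -14+16=2 d=22 * → r--
[0,10] -14+13=-1 d=19 * → r--
[0,9] -14+12=-2 d=18 * → r--
[0,8] -14+11=-3 d=17 * → r--
[0,7] -14+10=-4 d=16 * → r--
[0,6] -14+9=-5 d=15 * → r--
[0,5] -14+5=-9 d=11 * → r--
[0,4] -14+4=-10 d=10 * → r--
[0,3] -14+-5=-19 d=1 * → r--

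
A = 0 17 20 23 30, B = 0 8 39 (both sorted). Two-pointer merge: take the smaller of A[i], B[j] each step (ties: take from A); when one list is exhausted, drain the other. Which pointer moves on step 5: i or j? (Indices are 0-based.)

i

[i=0,j=0] A[i]=0<=B[j]=0 take 0 → i++
[i=1,j=0] A[i]=17>B[j]=0 take 0 → j++
[i=1,j=1] A[i]=17>B[j]=8 take 8 → j++
[i=1,j=2] A[i]=17<=B[j]=39 take 17 → i++
[i=2,j=2] A[i]=20<=B[j]=39 take 20 → i++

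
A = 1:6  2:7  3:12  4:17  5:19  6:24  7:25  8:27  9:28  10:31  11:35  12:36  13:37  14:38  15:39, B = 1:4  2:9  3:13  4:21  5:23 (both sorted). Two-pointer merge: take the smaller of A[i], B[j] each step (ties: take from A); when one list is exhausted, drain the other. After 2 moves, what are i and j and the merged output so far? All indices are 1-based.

i=2, j=2, merged so far=[4, 6]

[i=1,j=1] A[i]=6>B[j]=4 take 4 → j++
[i=1,j=2] A[i]=6<=B[j]=9 take 6 → i++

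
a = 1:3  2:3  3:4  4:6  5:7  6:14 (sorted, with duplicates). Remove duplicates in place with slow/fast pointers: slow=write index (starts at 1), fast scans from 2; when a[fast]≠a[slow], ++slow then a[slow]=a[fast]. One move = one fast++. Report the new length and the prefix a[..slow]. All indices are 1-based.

length 5; prefix = [3, 4, 6, 7, 14]

(s=1,f=2) a[fast]=3=a[slow] dup → fast++
(s=1,f=3) a[fast]=4≠a[slow]=3 write a[2]=4 → slow++,fast++
(s=2,f=4) a[fast]=6≠a[slow]=4 write a[3]=6 → slow++,fast++
(s=3,f=5) a[fast]=7≠a[slow]=6 write a[4]=7 → slow++,fast++
(s=4,f=6) a[fast]=14≠a[slow]=7 write a[5]=14 → slow++,fast++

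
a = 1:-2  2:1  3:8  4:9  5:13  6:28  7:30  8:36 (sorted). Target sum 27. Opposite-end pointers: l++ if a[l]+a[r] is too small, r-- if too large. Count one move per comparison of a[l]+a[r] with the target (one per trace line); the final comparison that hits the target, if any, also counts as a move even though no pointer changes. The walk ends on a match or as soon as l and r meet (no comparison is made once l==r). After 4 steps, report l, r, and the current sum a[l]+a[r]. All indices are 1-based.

l=2, r=5, sum=14

[1,8] -2+36=34 >27 → r--
[1,7] -2+30=28 >27 → r--
[1,6] -2+28=26 <27 → l++
[2,6] 1+28=29 >27 → r--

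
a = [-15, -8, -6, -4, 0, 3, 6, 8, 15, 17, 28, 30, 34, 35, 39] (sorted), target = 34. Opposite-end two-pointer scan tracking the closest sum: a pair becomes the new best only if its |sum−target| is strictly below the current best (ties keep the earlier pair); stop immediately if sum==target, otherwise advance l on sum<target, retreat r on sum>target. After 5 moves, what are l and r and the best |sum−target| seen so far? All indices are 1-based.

l=5, r=14, best |Δ|=1

l=1 r=15: -15+39=24 d=10 *, l++
l=2 r=15: -8+39=31 d=3 *, l++
l=3 r=15: -6+39=33 d=1 *, l++
l=4 r=15: -4+39=35 d=1, r--
l=4 r=14: -4+35=31 d=3, l++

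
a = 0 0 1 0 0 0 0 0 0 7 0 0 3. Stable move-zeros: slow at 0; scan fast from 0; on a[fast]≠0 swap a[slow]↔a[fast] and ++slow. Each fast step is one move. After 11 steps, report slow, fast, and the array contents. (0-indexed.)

(s=0,f=0) a[fast]=0 → fast++
(s=0,f=1) a[fast]=0 → fast++
(s=0,f=2) a[fast]=1≠0 swap→a[0]=1 → slow++,fast++
(s=1,f=3) a[fast]=0 → fast++
(s=1,f=4) a[fast]=0 → fast++
(s=1,f=5) a[fast]=0 → fast++
(s=1,f=6) a[fast]=0 → fast++
(s=1,f=7) a[fast]=0 → fast++
(s=1,f=8) a[fast]=0 → fast++
(s=1,f=9) a[fast]=7≠0 swap→a[1]=7 → slow++,fast++
(s=2,f=10) a[fast]=0 → fast++

slow=2, fast=11, a=[1, 7, 0, 0, 0, 0, 0, 0, 0, 0, 0, 0, 3]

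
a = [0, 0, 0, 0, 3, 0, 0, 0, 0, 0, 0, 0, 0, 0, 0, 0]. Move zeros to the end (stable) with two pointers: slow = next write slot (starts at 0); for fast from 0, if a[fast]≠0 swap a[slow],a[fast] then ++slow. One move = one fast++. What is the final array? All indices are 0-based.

[3, 0, 0, 0, 0, 0, 0, 0, 0, 0, 0, 0, 0, 0, 0, 0]

slow=0 fast=0: a[fast]=0, fast++
slow=0 fast=1: a[fast]=0, fast++
slow=0 fast=2: a[fast]=0, fast++
slow=0 fast=3: a[fast]=0, fast++
slow=0 fast=4: a[fast]=3≠0 swap→a[0]=3, slow++,fast++
slow=1 fast=5: a[fast]=0, fast++
slow=1 fast=6: a[fast]=0, fast++
slow=1 fast=7: a[fast]=0, fast++
slow=1 fast=8: a[fast]=0, fast++
slow=1 fast=9: a[fast]=0, fast++
slow=1 fast=10: a[fast]=0, fast++
slow=1 fast=11: a[fast]=0, fast++
slow=1 fast=12: a[fast]=0, fast++
slow=1 fast=13: a[fast]=0, fast++
slow=1 fast=14: a[fast]=0, fast++
slow=1 fast=15: a[fast]=0, fast++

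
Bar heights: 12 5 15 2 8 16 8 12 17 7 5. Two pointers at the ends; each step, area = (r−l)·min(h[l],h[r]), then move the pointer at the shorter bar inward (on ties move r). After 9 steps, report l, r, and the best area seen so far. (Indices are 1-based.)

l=1 r=11: min(12,5)*10=50 best=50 *, r--
l=1 r=10: min(12,7)*9=63 best=63 *, r--
l=1 r=9: min(12,17)*8=96 best=96 *, l++
l=2 r=9: min(5,17)*7=35 best=96, l++
l=3 r=9: min(15,17)*6=90 best=96, l++
l=4 r=9: min(2,17)*5=10 best=96, l++
l=5 r=9: min(8,17)*4=32 best=96, l++
l=6 r=9: min(16,17)*3=48 best=96, l++
l=7 r=9: min(8,17)*2=16 best=96, l++

l=8, r=9, best area=96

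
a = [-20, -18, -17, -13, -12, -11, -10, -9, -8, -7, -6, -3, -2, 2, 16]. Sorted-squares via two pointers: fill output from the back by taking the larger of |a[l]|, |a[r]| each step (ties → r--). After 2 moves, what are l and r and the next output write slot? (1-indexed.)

l=3, r=15, next write slot=13

l=1 r=15: |-20|>|16| out[15]=400, l++
l=2 r=15: |-18|>|16| out[14]=324, l++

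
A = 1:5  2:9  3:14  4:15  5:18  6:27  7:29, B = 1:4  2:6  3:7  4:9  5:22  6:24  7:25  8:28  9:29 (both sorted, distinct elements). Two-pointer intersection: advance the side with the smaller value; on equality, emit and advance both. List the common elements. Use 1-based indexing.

intersection = [9, 29]

[i=1,j=1] 5>4 → j++
[i=1,j=2] 5<6 → i++
[i=2,j=2] 9>6 → j++
[i=2,j=3] 9>7 → j++
[i=2,j=4] 9==9 emit → i++,j++
[i=3,j=5] 14<22 → i++
[i=4,j=5] 15<22 → i++
[i=5,j=5] 18<22 → i++
[i=6,j=5] 27>22 → j++
[i=6,j=6] 27>24 → j++
[i=6,j=7] 27>25 → j++
[i=6,j=8] 27<28 → i++
[i=7,j=8] 29>28 → j++
[i=7,j=9] 29==29 emit → i++,j++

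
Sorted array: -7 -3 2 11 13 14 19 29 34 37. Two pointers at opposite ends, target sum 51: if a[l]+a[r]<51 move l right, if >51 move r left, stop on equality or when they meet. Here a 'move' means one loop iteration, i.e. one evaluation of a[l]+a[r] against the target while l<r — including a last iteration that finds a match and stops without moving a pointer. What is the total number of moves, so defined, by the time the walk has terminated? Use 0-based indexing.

6 moves

l=0 r=9: -7+37=30 <51, l++
l=1 r=9: -3+37=34 <51, l++
l=2 r=9: 2+37=39 <51, l++
l=3 r=9: 11+37=48 <51, l++
l=4 r=9: 13+37=50 <51, l++
l=5 r=9: 14+37=51, found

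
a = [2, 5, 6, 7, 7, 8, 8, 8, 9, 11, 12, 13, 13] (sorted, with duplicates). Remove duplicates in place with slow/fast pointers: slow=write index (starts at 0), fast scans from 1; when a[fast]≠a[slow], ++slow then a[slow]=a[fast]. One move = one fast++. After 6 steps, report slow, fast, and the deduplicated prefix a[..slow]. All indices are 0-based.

slow=4, fast=7, prefix=[2, 5, 6, 7, 8]

(s=0,f=1) a[fast]=5≠a[slow]=2 write a[1]=5 → slow++,fast++
(s=1,f=2) a[fast]=6≠a[slow]=5 write a[2]=6 → slow++,fast++
(s=2,f=3) a[fast]=7≠a[slow]=6 write a[3]=7 → slow++,fast++
(s=3,f=4) a[fast]=7=a[slow] dup → fast++
(s=3,f=5) a[fast]=8≠a[slow]=7 write a[4]=8 → slow++,fast++
(s=4,f=6) a[fast]=8=a[slow] dup → fast++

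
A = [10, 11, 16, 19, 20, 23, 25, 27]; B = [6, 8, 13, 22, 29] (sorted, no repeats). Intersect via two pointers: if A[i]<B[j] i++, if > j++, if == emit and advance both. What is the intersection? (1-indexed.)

i=1 j=1: 10>6, j++
i=1 j=2: 10>8, j++
i=1 j=3: 10<13, i++
i=2 j=3: 11<13, i++
i=3 j=3: 16>13, j++
i=3 j=4: 16<22, i++
i=4 j=4: 19<22, i++
i=5 j=4: 20<22, i++
i=6 j=4: 23>22, j++
i=6 j=5: 23<29, i++
i=7 j=5: 25<29, i++
i=8 j=5: 27<29, i++

intersection = []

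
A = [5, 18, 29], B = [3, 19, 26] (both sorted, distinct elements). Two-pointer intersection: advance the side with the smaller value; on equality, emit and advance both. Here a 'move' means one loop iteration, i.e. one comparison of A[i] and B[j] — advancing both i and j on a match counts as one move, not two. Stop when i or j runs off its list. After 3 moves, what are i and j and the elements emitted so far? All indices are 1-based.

i=3, j=2, emitted=[]

[i=1,j=1] 5>3 → j++
[i=1,j=2] 5<19 → i++
[i=2,j=2] 18<19 → i++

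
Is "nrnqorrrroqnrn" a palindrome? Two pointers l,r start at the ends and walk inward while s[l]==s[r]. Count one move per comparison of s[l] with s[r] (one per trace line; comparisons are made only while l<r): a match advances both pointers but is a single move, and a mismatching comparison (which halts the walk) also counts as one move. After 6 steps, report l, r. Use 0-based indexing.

l=6, r=7

l=0 r=13: 'n'=='n', l++,r--
l=1 r=12: 'r'=='r', l++,r--
l=2 r=11: 'n'=='n', l++,r--
l=3 r=10: 'q'=='q', l++,r--
l=4 r=9: 'o'=='o', l++,r--
l=5 r=8: 'r'=='r', l++,r--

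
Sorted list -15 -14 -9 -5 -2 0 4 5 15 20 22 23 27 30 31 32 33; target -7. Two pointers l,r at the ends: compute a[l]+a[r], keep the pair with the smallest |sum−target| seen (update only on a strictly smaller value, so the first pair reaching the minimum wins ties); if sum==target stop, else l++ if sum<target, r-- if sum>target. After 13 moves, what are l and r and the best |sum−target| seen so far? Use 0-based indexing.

[0,16] -15+33=18 d=25 * → r--
[0,15] -15+32=17 d=24 * → r--
[0,14] -15+31=16 d=23 * → r--
[0,13] -15+30=15 d=22 * → r--
[0,12] -15+27=12 d=19 * → r--
[0,11] -15+23=8 d=15 * → r--
[0,10] -15+22=7 d=14 * → r--
[0,9] -15+20=5 d=12 * → r--
[0,8] -15+15=0 d=7 * → r--
[0,7] -15+5=-10 d=3 * → l++
[1,7] -14+5=-9 d=2 * → l++
[2,7] -9+5=-4 d=3 → r--
[2,6] -9+4=-5 d=2 → r--

l=2, r=5, best |Δ|=2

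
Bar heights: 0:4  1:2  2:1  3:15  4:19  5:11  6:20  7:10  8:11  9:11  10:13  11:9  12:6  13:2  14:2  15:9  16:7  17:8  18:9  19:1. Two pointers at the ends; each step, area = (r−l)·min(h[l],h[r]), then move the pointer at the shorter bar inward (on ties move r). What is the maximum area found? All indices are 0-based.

max area = 135

l=0 r=19: min(4,1)*19=19 best=19 *, r--
l=0 r=18: min(4,9)*18=72 best=72 *, l++
l=1 r=18: min(2,9)*17=34 best=72, l++
l=2 r=18: min(1,9)*16=16 best=72, l++
l=3 r=18: min(15,9)*15=135 best=135 *, r--
l=3 r=17: min(15,8)*14=112 best=135, r--
l=3 r=16: min(15,7)*13=91 best=135, r--
l=3 r=15: min(15,9)*12=108 best=135, r--
l=3 r=14: min(15,2)*11=22 best=135, r--
l=3 r=13: min(15,2)*10=20 best=135, r--
l=3 r=12: min(15,6)*9=54 best=135, r--
l=3 r=11: min(15,9)*8=72 best=135, r--
l=3 r=10: min(15,13)*7=91 best=135, r--
l=3 r=9: min(15,11)*6=66 best=135, r--
l=3 r=8: min(15,11)*5=55 best=135, r--
l=3 r=7: min(15,10)*4=40 best=135, r--
l=3 r=6: min(15,20)*3=45 best=135, l++
l=4 r=6: min(19,20)*2=38 best=135, l++
l=5 r=6: min(11,20)*1=11 best=135, l++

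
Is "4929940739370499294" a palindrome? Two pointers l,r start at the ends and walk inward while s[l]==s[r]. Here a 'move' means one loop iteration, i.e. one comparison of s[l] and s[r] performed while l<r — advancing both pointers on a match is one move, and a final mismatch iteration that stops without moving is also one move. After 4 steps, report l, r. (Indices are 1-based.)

[1,19] '4'=='4' → l++,r--
[2,18] '9'=='9' → l++,r--
[3,17] '2'=='2' → l++,r--
[4,16] '9'=='9' → l++,r--

l=5, r=15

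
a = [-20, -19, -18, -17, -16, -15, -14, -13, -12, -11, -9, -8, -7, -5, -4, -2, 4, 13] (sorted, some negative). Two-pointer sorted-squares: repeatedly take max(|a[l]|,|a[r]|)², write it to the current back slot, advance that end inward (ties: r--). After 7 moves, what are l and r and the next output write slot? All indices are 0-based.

l=7, r=17, next write slot=10

[0,17] |-20|>|13| out[17]=400 → l++
[1,17] |-19|>|13| out[16]=361 → l++
[2,17] |-18|>|13| out[15]=324 → l++
[3,17] |-17|>|13| out[14]=289 → l++
[4,17] |-16|>|13| out[13]=256 → l++
[5,17] |-15|>|13| out[12]=225 → l++
[6,17] |-14|>|13| out[11]=196 → l++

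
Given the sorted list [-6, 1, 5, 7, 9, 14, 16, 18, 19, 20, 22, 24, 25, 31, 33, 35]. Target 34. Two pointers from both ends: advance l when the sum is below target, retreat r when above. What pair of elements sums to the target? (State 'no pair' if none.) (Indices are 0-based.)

(1, 33)

l=0 r=15: -6+35=29 <34, l++
l=1 r=15: 1+35=36 >34, r--
l=1 r=14: 1+33=34, found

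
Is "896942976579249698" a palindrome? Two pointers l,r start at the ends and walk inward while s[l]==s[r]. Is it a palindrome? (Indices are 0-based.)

not a palindrome (mismatch at 8,9)

[0,17] '8'=='8' → l++,r--
[1,16] '9'=='9' → l++,r--
[2,15] '6'=='6' → l++,r--
[3,14] '9'=='9' → l++,r--
[4,13] '4'=='4' → l++,r--
[5,12] '2'=='2' → l++,r--
[6,11] '9'=='9' → l++,r--
[7,10] '7'=='7' → l++,r--
[8,9] '6'!='5' → stop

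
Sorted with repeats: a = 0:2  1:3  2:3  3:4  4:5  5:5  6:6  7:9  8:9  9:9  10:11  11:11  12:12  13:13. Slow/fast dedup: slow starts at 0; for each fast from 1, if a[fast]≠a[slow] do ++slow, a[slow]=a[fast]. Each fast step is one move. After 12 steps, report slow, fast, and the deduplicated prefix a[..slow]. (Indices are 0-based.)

(s=0,f=1) a[fast]=3≠a[slow]=2 write a[1]=3 → slow++,fast++
(s=1,f=2) a[fast]=3=a[slow] dup → fast++
(s=1,f=3) a[fast]=4≠a[slow]=3 write a[2]=4 → slow++,fast++
(s=2,f=4) a[fast]=5≠a[slow]=4 write a[3]=5 → slow++,fast++
(s=3,f=5) a[fast]=5=a[slow] dup → fast++
(s=3,f=6) a[fast]=6≠a[slow]=5 write a[4]=6 → slow++,fast++
(s=4,f=7) a[fast]=9≠a[slow]=6 write a[5]=9 → slow++,fast++
(s=5,f=8) a[fast]=9=a[slow] dup → fast++
(s=5,f=9) a[fast]=9=a[slow] dup → fast++
(s=5,f=10) a[fast]=11≠a[slow]=9 write a[6]=11 → slow++,fast++
(s=6,f=11) a[fast]=11=a[slow] dup → fast++
(s=6,f=12) a[fast]=12≠a[slow]=11 write a[7]=12 → slow++,fast++

slow=7, fast=13, prefix=[2, 3, 4, 5, 6, 9, 11, 12]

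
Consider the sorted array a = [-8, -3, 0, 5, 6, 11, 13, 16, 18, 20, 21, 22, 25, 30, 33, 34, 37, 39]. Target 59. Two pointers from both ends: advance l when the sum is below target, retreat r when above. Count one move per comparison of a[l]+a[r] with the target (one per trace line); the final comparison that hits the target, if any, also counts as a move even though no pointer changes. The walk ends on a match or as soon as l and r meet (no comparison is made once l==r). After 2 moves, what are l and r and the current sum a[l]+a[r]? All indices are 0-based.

l=2, r=17, sum=39

l=0 r=17: -8+39=31 <59, l++
l=1 r=17: -3+39=36 <59, l++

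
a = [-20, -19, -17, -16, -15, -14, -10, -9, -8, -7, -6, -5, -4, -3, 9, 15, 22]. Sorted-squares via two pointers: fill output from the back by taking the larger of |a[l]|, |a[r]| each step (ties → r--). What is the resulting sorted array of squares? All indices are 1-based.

[1,17] |-20|<=|22| out[17]=484 → r--
[1,16] |-20|>|15| out[16]=400 → l++
[2,16] |-19|>|15| out[15]=361 → l++
[3,16] |-17|>|15| out[14]=289 → l++
[4,16] |-16|>|15| out[13]=256 → l++
[5,16] |-15|<=|15| out[12]=225 → r--
[5,15] |-15|>|9| out[11]=225 → l++
[6,15] |-14|>|9| out[10]=196 → l++
[7,15] |-10|>|9| out[9]=100 → l++
[8,15] |-9|<=|9| out[8]=81 → r--
[8,14] |-9|>|-3| out[7]=81 → l++
[9,14] |-8|>|-3| out[6]=64 → l++
[10,14] |-7|>|-3| out[5]=49 → l++
[11,14] |-6|>|-3| out[4]=36 → l++
[12,14] |-5|>|-3| out[3]=25 → l++
[13,14] |-4|>|-3| out[2]=16 → l++
[14,14] |-3|<=|-3| out[1]=9 → r--

[9, 16, 25, 36, 49, 64, 81, 81, 100, 196, 225, 225, 256, 289, 361, 400, 484]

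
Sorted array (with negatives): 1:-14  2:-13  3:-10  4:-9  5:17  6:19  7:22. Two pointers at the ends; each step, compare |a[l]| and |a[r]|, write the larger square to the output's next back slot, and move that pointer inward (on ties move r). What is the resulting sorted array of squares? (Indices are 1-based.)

[81, 100, 169, 196, 289, 361, 484]

[1,7] |-14|<=|22| out[7]=484 → r--
[1,6] |-14|<=|19| out[6]=361 → r--
[1,5] |-14|<=|17| out[5]=289 → r--
[1,4] |-14|>|-9| out[4]=196 → l++
[2,4] |-13|>|-9| out[3]=169 → l++
[3,4] |-10|>|-9| out[2]=100 → l++
[4,4] |-9|<=|-9| out[1]=81 → r--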